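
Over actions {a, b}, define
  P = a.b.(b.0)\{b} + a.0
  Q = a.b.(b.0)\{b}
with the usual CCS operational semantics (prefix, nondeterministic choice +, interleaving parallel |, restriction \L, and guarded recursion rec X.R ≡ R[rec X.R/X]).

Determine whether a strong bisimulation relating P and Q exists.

P ≁ Q

LTS(P): 4 reachable states
  u0 = a.b.(b.0)\{b} + a.0 | —a→ u1, —a→ u2
  u1 = 0 | (no moves)
  u2 = b.(b.0)\{b} | —b→ u3
  u3 = (b.0)\{b} | (no moves)
LTS(Q): 3 reachable states
  v0 = a.b.(b.0)\{b} | —a→ v1
  v1 = b.(b.0)\{b} | —b→ v2
  v2 = (b.0)\{b} | (no moves)
Bisimilarity quotient blocks:
  B0 = {u0}
  B1 = {u1, u3, v2}
  B2 = {u2, v1}
  B3 = {v0}
u0 ∈ B0, v0 ∈ B3 → different blocks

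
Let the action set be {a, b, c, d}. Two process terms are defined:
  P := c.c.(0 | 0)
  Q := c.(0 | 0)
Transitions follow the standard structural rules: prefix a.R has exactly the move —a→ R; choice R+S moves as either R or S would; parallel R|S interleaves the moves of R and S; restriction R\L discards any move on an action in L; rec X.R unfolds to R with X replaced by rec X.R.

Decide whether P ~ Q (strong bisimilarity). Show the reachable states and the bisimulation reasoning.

NO

P's transition system — 3 states:
  u0 = c.c.(0 | 0) ⊢ ··c··> u1
  u1 = c.(0 | 0) ⊢ ··c··> u2
  u2 = 0 | 0 ⊢ ∅
Q's transition system — 2 states:
  v0 = c.(0 | 0) ⊢ ··c··> v1
  v1 = 0 | 0 ⊢ ∅
Partition-refinement fixed point:
  B0 = {u0}
  B1 = {u1, v0}
  B2 = {u2, v1}
u0 ∈ B0, v0 ∈ B1 → different blocks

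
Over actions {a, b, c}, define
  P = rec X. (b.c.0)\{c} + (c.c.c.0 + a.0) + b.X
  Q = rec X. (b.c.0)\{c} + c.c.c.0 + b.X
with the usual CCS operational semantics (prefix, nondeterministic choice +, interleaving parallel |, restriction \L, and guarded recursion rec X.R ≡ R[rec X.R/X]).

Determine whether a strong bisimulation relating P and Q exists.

P ≁ Q

P's transition system — 5 states:
  s0 = rec X. (b.c.0)\{c} + (c.c.c.0 + a.0) + b.X | —a→ s1, —b→ s0, —b→ s2, —c→ s3
  s1 = 0 | stopped
  s2 = (c.0)\{c} | stopped
  s3 = c.c.0 | —c→ s4
  s4 = c.0 | —c→ s1
Q's transition system — 5 states:
  t0 = rec X. (b.c.0)\{c} + c.c.c.0 + b.X | —b→ t0, —b→ t1, —c→ t2
  t1 = (c.0)\{c} | stopped
  t2 = c.c.0 | —c→ t3
  t3 = c.0 | —c→ t4
  t4 = 0 | stopped
Bisimilarity quotient blocks:
  B0 = {s0}
  B1 = {s1, s2, t1, t4}
  B2 = {s3, t2}
  B3 = {s4, t3}
  B4 = {t0}
s0 ∈ B0, t0 ∈ B4 → different blocks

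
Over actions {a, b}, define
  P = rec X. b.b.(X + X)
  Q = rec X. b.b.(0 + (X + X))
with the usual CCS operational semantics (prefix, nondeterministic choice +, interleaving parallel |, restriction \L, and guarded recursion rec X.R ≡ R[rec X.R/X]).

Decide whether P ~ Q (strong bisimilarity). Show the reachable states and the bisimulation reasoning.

LTS(P): 3 reachable states
  m0 = rec X. b.b.(X + X) ⊢ ··b··> m1
  m1 = b.((rec X. b.b.(X + X)) + (rec X. b.b.(X + X))) ⊢ ··b··> m2
  m2 = (rec X. b.b.(X + X)) + (rec X. b.b.(X + X)) ⊢ ··b··> m1
LTS(Q): 3 reachable states
  n0 = rec X. b.b.(0 + (X + X)) ⊢ ··b··> n1
  n1 = b.(0 + ((rec X. b.b.(0 + (X + X))) + (rec X. b.b.(0 + (X + X))))) ⊢ ··b··> n2
  n2 = 0 + ((rec X. b.b.(0 + (X + X))) + (rec X. b.b.(0 + (X + X)))) ⊢ ··b··> n1
Bisimilarity quotient blocks:
  B0 = {m0, m1, m2, n0, n1, n2}
m0 ∈ B0, n0 ∈ B0 → same block

YES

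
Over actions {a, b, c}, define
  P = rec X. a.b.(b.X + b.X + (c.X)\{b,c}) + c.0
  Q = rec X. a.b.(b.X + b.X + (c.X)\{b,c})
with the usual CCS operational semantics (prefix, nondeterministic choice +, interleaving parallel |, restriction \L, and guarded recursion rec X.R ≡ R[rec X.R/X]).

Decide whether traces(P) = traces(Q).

traces(P) ≠ traces(Q) — witness ⟨c⟩

P's transition system — 4 states:
  s0 = rec X. a.b.(b.X + b.X + (c.X)\{b,c}) + c.0 | --a--▸ s1, --c--▸ s2
  s1 = b.(b.(rec X. a.b.(b.X + b.X + (c.X)\{b,c}) + c.0) + b.(rec X. a.b.(b.X + b.X + (c.X)\{b,c}) + c.0) + (c.(rec X. a.b.(b.X + b.X + (c.X)\{b,c}) + c.0))\{b,c}) | --b--▸ s3
  s2 = 0 | deadlocked
  s3 = b.(rec X. a.b.(b.X + b.X + (c.X)\{b,c}) + c.0) + b.(rec X. a.b.(b.X + b.X + (c.X)\{b,c}) + c.0) + (c.(rec X. a.b.(b.X + b.X + (c.X)\{b,c}) + c.0))\{b,c} | --b--▸ s0
Q's transition system — 3 states:
  t0 = rec X. a.b.(b.X + b.X + (c.X)\{b,c}) | --a--▸ t1
  t1 = b.(b.(rec X. a.b.(b.X + b.X + (c.X)\{b,c})) + b.(rec X. a.b.(b.X + b.X + (c.X)\{b,c})) + (c.(rec X. a.b.(b.X + b.X + (c.X)\{b,c})))\{b,c}) | --b--▸ t2
  t2 = b.(rec X. a.b.(b.X + b.X + (c.X)\{b,c})) + b.(rec X. a.b.(b.X + b.X + (c.X)\{b,c})) + (c.(rec X. a.b.(b.X + b.X + (c.X)\{b,c})))\{b,c} | --b--▸ t0
Trace ⟨c⟩ through P, begin at {s0}:
  [1] c ⇒ {s2}
  ✓ P
Trace ⟨c⟩ through Q, begin at {t0}:
  [1] c ⇒ ∅ (Q stuck)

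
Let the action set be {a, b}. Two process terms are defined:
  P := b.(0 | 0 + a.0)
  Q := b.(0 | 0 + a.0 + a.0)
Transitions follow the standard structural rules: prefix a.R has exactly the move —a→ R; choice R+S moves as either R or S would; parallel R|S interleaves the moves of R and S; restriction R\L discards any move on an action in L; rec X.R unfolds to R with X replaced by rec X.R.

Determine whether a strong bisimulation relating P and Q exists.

bisimilar

LTS(P): 3 reachable states
  p0 = b.(0 | 0 + a.0) :: --b--▸ p1
  p1 = 0 | 0 + a.0 :: --a--▸ p2
  p2 = 0 :: ∅
LTS(Q): 3 reachable states
  q0 = b.(0 | 0 + a.0 + a.0) :: --b--▸ q1
  q1 = 0 | 0 + a.0 + a.0 :: --a--▸ q2
  q2 = 0 :: ∅
Bisimilarity quotient blocks:
  B0 = {p0, q0}
  B1 = {p1, q1}
  B2 = {p2, q2}
p0 ∈ B0, q0 ∈ B0 → same block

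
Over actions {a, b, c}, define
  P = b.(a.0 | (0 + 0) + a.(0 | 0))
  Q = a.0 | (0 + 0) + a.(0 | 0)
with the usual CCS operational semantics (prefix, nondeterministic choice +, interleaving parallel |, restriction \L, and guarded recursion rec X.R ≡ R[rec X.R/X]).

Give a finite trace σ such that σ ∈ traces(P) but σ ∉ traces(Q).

b

Reachable graph of P (4 states):
  s0 = b.(a.0 | (0 + 0) + a.(0 | 0)) :: --b--▸ s1
  s1 = a.0 | (0 + 0) + a.(0 | 0) :: --a--▸ s2, --a--▸ s3
  s2 = 0 | (0 + 0) :: deadlocked
  s3 = 0 | 0 :: deadlocked
Reachable graph of Q (3 states):
  t0 = a.0 | (0 + 0) + a.(0 | 0) :: --a--▸ t1, --a--▸ t2
  t1 = 0 | (0 + 0) :: deadlocked
  t2 = 0 | 0 :: deadlocked
Run σ = ⟨b⟩ on P: start {s0}
  [1] b ⇒ {s1}
  P completes σ.
Run σ = ⟨b⟩ on Q: start {t0}
  [1] b ⇒ ∅  — Q cannot continue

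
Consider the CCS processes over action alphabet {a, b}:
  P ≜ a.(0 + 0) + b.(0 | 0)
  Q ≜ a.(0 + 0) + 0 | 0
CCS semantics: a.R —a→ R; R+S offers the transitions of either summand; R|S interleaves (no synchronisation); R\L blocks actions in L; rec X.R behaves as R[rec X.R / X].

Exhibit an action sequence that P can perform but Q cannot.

P's transition system — 3 states:
  u0 = a.(0 + 0) + b.(0 | 0) has moves ··a··> u1, ··b··> u2
  u1 = 0 + 0 has moves ·
  u2 = 0 | 0 has moves ·
Q's transition system — 2 states:
  v0 = a.(0 + 0) + 0 | 0 has moves ··a··> v1
  v1 = 0 + 0 has moves ·
Trace ⟨b⟩ through P, begin at {u0}:
  step 1 (b): {u2}
  P completes σ.
Trace ⟨b⟩ through Q, begin at {v0}:
  step 1 (b): ∅ (Q stuck)

b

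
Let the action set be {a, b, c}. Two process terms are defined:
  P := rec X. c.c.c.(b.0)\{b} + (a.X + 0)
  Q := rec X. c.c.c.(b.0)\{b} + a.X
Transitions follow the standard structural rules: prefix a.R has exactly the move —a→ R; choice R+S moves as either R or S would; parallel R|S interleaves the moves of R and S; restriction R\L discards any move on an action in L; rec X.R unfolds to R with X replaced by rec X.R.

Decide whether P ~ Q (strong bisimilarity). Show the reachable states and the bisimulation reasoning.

LTS(P): 4 reachable states
  m0 = rec X. c.c.c.(b.0)\{b} + (a.X + 0) ⊢ --a--▸ m0, --c--▸ m1
  m1 = c.c.(b.0)\{b} ⊢ --c--▸ m2
  m2 = c.(b.0)\{b} ⊢ --c--▸ m3
  m3 = (b.0)\{b} ⊢ stopped
LTS(Q): 4 reachable states
  n0 = rec X. c.c.c.(b.0)\{b} + a.X ⊢ --a--▸ n0, --c--▸ n1
  n1 = c.c.(b.0)\{b} ⊢ --c--▸ n2
  n2 = c.(b.0)\{b} ⊢ --c--▸ n3
  n3 = (b.0)\{b} ⊢ stopped
Bisimilarity quotient blocks:
  B0 = {m0, n0}
  B1 = {m1, n1}
  B2 = {m2, n2}
  B3 = {m3, n3}
m0 ∈ B0, n0 ∈ B0 → same block

YES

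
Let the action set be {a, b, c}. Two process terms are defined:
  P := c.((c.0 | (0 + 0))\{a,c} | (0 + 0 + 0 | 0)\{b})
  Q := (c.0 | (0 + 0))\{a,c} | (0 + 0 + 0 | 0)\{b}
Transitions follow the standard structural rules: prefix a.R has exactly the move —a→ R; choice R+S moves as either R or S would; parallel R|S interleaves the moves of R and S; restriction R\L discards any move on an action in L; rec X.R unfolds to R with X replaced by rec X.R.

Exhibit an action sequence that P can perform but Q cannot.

Reachable graph of P (2 states):
  s0 = c.((c.0 | (0 + 0))\{a,c} | (0 + 0 + 0 | 0)\{b}) :: —c→ s1
  s1 = (c.0 | (0 + 0))\{a,c} | (0 + 0 + 0 | 0)\{b} :: ∅
Reachable graph of Q (1 states):
  t0 = (c.0 | (0 + 0))\{a,c} | (0 + 0 + 0 | 0)\{b} :: ∅
Executing c from P (initial set {s0}):
  after c @ step 1: {s1}
  ✓ P
Executing c from Q (initial set {t0}):
  after c @ step 1: ∅ (Q stuck)

c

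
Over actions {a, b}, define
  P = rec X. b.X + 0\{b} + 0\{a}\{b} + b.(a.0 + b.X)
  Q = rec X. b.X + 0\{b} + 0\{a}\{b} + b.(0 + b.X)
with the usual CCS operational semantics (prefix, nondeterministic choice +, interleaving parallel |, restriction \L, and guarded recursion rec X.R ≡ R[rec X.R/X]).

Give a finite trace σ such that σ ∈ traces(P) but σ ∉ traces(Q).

ba

P's transition system — 3 states:
  u0 = rec X. b.X + 0\{b} + 0\{a}\{b} + b.(a.0 + b.X) :: -b-> u0, -b-> u1
  u1 = a.0 + b.(rec X. b.X + 0\{b} + 0\{a}\{b} + b.(a.0 + b.X)) :: -a-> u2, -b-> u0
  u2 = 0 :: stopped
Q's transition system — 2 states:
  v0 = rec X. b.X + 0\{b} + 0\{a}\{b} + b.(0 + b.X) :: -b-> v0, -b-> v1
  v1 = 0 + b.(rec X. b.X + 0\{b} + 0\{a}\{b} + b.(0 + b.X)) :: -b-> v0
Trace ⟨ba⟩ through P, begin at {u0}:
  step 1 (b): {u0, u1}
  step 2 (a): {u2}
  ✓ P
Trace ⟨ba⟩ through Q, begin at {v0}:
  step 1 (b): {v0, v1}
  step 2 (a): ∅  — Q cannot continue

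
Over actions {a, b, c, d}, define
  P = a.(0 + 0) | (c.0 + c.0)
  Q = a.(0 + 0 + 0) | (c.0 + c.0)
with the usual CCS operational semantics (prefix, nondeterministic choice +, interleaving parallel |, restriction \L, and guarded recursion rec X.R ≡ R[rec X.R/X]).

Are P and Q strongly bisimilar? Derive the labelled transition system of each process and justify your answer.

Reachable graph of P (4 states):
  p0 = a.(0 + 0) | (c.0 + c.0) | -a-> p1, -c-> p2
  p1 = (0 + 0) | (c.0 + c.0) | -c-> p3
  p2 = a.(0 + 0) | 0 | -a-> p3
  p3 = (0 + 0) | 0 | ∅
Reachable graph of Q (4 states):
  q0 = a.(0 + 0 + 0) | (c.0 + c.0) | -a-> q1, -c-> q2
  q1 = (0 + 0 + 0) | (c.0 + c.0) | -c-> q3
  q2 = a.(0 + 0 + 0) | 0 | -a-> q3
  q3 = (0 + 0 + 0) | 0 | ∅
Bisimilarity quotient blocks:
  B0 = {p0, q0}
  B1 = {p2, q2}
  B2 = {p3, q3}
  B3 = {p1, q1}
p0 ∈ B0, q0 ∈ B0 → same block

bisimilar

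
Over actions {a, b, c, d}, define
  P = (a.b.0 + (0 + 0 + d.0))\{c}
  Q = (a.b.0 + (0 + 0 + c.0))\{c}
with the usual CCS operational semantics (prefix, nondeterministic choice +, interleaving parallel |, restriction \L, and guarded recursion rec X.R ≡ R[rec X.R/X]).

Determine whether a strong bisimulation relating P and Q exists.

P ≁ Q

LTS(P): 3 reachable states
  p0 = (a.b.0 + (0 + 0 + d.0))\{c} | -a-> p1, -d-> p2
  p1 = (b.0)\{c} | -b-> p2
  p2 = 0\{c} | stopped
LTS(Q): 3 reachable states
  q0 = (a.b.0 + (0 + 0 + c.0))\{c} | -a-> q1
  q1 = (b.0)\{c} | -b-> q2
  q2 = 0\{c} | stopped
Bisimilarity quotient blocks:
  B0 = {p0}
  B1 = {p2, q2}
  B2 = {p1, q1}
  B3 = {q0}
p0 ∈ B0, q0 ∈ B3 → different blocks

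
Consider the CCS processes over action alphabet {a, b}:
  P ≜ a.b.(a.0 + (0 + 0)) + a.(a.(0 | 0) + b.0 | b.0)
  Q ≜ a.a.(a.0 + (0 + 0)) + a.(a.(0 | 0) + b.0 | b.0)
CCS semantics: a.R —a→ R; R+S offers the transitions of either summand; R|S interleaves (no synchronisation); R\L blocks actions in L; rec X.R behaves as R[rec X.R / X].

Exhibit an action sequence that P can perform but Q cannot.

Reachable graph of P (8 states):
  s0 = a.b.(a.0 + (0 + 0)) + a.(a.(0 | 0) + b.0 | b.0) :: —a→ s1, —a→ s2
  s1 = a.(0 | 0) + b.0 | b.0 :: —a→ s3, —b→ s4, —b→ s5
  s2 = b.(a.0 + (0 + 0)) :: —b→ s6
  s3 = 0 | 0 :: stopped
  s4 = 0 | b.0 :: —b→ s3
  s5 = b.0 | 0 :: —b→ s3
  s6 = a.0 + (0 + 0) :: —a→ s7
  s7 = 0 :: stopped
Reachable graph of Q (8 states):
  t0 = a.a.(a.0 + (0 + 0)) + a.(a.(0 | 0) + b.0 | b.0) :: —a→ t1, —a→ t2
  t1 = a.(0 | 0) + b.0 | b.0 :: —a→ t3, —b→ t4, —b→ t5
  t2 = a.(a.0 + (0 + 0)) :: —a→ t6
  t3 = 0 | 0 :: stopped
  t4 = 0 | b.0 :: —b→ t3
  t5 = b.0 | 0 :: —b→ t3
  t6 = a.0 + (0 + 0) :: —a→ t7
  t7 = 0 :: stopped
Executing aba from P (initial set {s0}):
  after a @ step 1: {s1, s2}
  after b @ step 2: {s4, s5, s6}
  after a @ step 3: {s7}
  ✓ P
Executing aba from Q (initial set {t0}):
  after a @ step 1: {t1, t2}
  after b @ step 2: {t4, t5}
  after a @ step 3: no successor for Q

aba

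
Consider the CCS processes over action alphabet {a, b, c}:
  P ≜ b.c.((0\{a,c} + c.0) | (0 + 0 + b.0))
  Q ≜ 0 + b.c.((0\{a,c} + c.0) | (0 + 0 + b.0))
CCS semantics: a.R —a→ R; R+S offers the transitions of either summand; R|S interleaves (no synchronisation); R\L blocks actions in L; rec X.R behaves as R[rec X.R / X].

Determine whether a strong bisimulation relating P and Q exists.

P ~ Q

P's transition system — 6 states:
  p0 = b.c.((0\{a,c} + c.0) | (0 + 0 + b.0)) ⊢ ··b··> p1
  p1 = c.((0\{a,c} + c.0) | (0 + 0 + b.0)) ⊢ ··c··> p2
  p2 = (0\{a,c} + c.0) | (0 + 0 + b.0) ⊢ ··b··> p3, ··c··> p4
  p3 = (0\{a,c} + c.0) | 0 ⊢ ··c··> p5
  p4 = 0 | (0 + 0 + b.0) ⊢ ··b··> p5
  p5 = 0 | 0 ⊢ stopped
Q's transition system — 6 states:
  q0 = 0 + b.c.((0\{a,c} + c.0) | (0 + 0 + b.0)) ⊢ ··b··> q1
  q1 = c.((0\{a,c} + c.0) | (0 + 0 + b.0)) ⊢ ··c··> q2
  q2 = (0\{a,c} + c.0) | (0 + 0 + b.0) ⊢ ··b··> q3, ··c··> q4
  q3 = (0\{a,c} + c.0) | 0 ⊢ ··c··> q5
  q4 = 0 | (0 + 0 + b.0) ⊢ ··b··> q5
  q5 = 0 | 0 ⊢ stopped
Bisimilarity quotient blocks:
  B0 = {p0, q0}
  B1 = {p1, q1}
  B2 = {p2, q2}
  B3 = {p4, q4}
  B4 = {p5, q5}
  B5 = {p3, q3}
p0 ∈ B0, q0 ∈ B0 → same block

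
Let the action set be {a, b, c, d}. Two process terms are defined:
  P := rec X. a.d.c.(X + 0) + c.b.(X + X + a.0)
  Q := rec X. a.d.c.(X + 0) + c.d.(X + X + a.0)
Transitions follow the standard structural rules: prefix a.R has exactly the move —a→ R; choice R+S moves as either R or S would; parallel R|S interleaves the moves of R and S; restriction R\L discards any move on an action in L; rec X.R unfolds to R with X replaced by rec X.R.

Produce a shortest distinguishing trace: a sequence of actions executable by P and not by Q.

P's transition system — 7 states:
  p0 = rec X. a.d.c.(X + 0) + c.b.(X + X + a.0) has moves =a=> p1, =c=> p2
  p1 = d.c.((rec X. a.d.c.(X + 0) + c.b.(X + X + a.0)) + 0) has moves =d=> p3
  p2 = b.((rec X. a.d.c.(X + 0) + c.b.(X + X + a.0)) + (rec X. a.d.c.(X + 0) + c.b.(X + X + a.0)) + a.0) has moves =b=> p4
  p3 = c.((rec X. a.d.c.(X + 0) + c.b.(X + X + a.0)) + 0) has moves =c=> p5
  p4 = (rec X. a.d.c.(X + 0) + c.b.(X + X + a.0)) + (rec X. a.d.c.(X + 0) + c.b.(X + X + a.0)) + a.0 has moves =a=> p1, =a=> p6, =c=> p2
  p5 = (rec X. a.d.c.(X + 0) + c.b.(X + X + a.0)) + 0 has moves =a=> p1, =c=> p2
  p6 = 0 has moves ∅
Q's transition system — 7 states:
  q0 = rec X. a.d.c.(X + 0) + c.d.(X + X + a.0) has moves =a=> q1, =c=> q2
  q1 = d.c.((rec X. a.d.c.(X + 0) + c.d.(X + X + a.0)) + 0) has moves =d=> q3
  q2 = d.((rec X. a.d.c.(X + 0) + c.d.(X + X + a.0)) + (rec X. a.d.c.(X + 0) + c.d.(X + X + a.0)) + a.0) has moves =d=> q4
  q3 = c.((rec X. a.d.c.(X + 0) + c.d.(X + X + a.0)) + 0) has moves =c=> q5
  q4 = (rec X. a.d.c.(X + 0) + c.d.(X + X + a.0)) + (rec X. a.d.c.(X + 0) + c.d.(X + X + a.0)) + a.0 has moves =a=> q1, =a=> q6, =c=> q2
  q5 = (rec X. a.d.c.(X + 0) + c.d.(X + X + a.0)) + 0 has moves =a=> q1, =c=> q2
  q6 = 0 has moves ∅
Run σ = ⟨cb⟩ on P: start {p0}
  step 1 (c): {p2}
  step 2 (b): {p4}
  ✓ P
Run σ = ⟨cb⟩ on Q: start {q0}
  step 1 (c): {q2}
  step 2 (b): no successor for Q

cb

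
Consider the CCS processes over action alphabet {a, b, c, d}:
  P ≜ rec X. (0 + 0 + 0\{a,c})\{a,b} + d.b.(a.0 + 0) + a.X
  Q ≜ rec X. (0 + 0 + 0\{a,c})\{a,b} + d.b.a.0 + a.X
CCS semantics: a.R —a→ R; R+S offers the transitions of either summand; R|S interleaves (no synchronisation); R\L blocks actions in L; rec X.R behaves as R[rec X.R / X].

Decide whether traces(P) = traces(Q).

Reachable graph of P (4 states):
  p0 = rec X. (0 + 0 + 0\{a,c})\{a,b} + d.b.(a.0 + 0) + a.X ⊢ —a→ p0, —d→ p1
  p1 = b.(a.0 + 0) ⊢ —b→ p2
  p2 = a.0 + 0 ⊢ —a→ p3
  p3 = 0 ⊢ stopped
Reachable graph of Q (4 states):
  q0 = rec X. (0 + 0 + 0\{a,c})\{a,b} + d.b.a.0 + a.X ⊢ —a→ q0, —d→ q1
  q1 = b.a.0 ⊢ —b→ q2
  q2 = a.0 ⊢ —a→ q3
  q3 = 0 ⊢ stopped
Coarsest stable partition (strong bisimilarity classes):
  B0 = {p0, q0}
  B1 = {p1, q1}
  B2 = {p2, q2}
  B3 = {p3, q3}
p0 ∈ B0, q0 ∈ B0 → same block
Bisimilar ⇒ trace-equivalent.

trace-equivalent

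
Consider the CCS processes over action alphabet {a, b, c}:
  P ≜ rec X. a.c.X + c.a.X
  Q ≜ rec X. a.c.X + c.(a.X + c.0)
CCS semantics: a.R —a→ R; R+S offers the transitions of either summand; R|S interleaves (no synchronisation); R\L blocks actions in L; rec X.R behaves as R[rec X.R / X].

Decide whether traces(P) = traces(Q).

LTS(P): 3 reachable states
  u0 = rec X. a.c.X + c.a.X | ··a··> u1, ··c··> u2
  u1 = c.(rec X. a.c.X + c.a.X) | ··c··> u0
  u2 = a.(rec X. a.c.X + c.a.X) | ··a··> u0
LTS(Q): 4 reachable states
  v0 = rec X. a.c.X + c.(a.X + c.0) | ··a··> v1, ··c··> v2
  v1 = c.(rec X. a.c.X + c.(a.X + c.0)) | ··c··> v0
  v2 = a.(rec X. a.c.X + c.(a.X + c.0)) + c.0 | ··a··> v0, ··c··> v3
  v3 = 0 | ∅
Executing cc from Q (initial set {v0}):
  [1] c ⇒ {v2}
  [2] c ⇒ {v3}
  Q completes σ.
Executing cc from P (initial set {u0}):
  [1] c ⇒ {u2}
  [2] c ⇒ ∅  — P cannot continue

NO — witness ⟨cc⟩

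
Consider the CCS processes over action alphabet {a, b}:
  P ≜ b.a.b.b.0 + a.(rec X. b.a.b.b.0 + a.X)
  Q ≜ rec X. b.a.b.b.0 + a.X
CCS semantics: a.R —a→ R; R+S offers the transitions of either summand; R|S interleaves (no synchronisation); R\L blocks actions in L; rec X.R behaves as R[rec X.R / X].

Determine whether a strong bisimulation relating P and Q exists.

P ~ Q

Reachable graph of P (6 states):
  s0 = b.a.b.b.0 + a.(rec X. b.a.b.b.0 + a.X) ⊢ ··a··> s1, ··b··> s2
  s1 = rec X. b.a.b.b.0 + a.X ⊢ ··a··> s1, ··b··> s2
  s2 = a.b.b.0 ⊢ ··a··> s3
  s3 = b.b.0 ⊢ ··b··> s4
  s4 = b.0 ⊢ ··b··> s5
  s5 = 0 ⊢ ∅
Reachable graph of Q (5 states):
  t0 = rec X. b.a.b.b.0 + a.X ⊢ ··a··> t0, ··b··> t1
  t1 = a.b.b.0 ⊢ ··a··> t2
  t2 = b.b.0 ⊢ ··b··> t3
  t3 = b.0 ⊢ ··b··> t4
  t4 = 0 ⊢ ∅
Partition-refinement fixed point:
  B0 = {s0, s1, t0}
  B1 = {s2, t1}
  B2 = {s3, t2}
  B3 = {s4, t3}
  B4 = {s5, t4}
s0 ∈ B0, t0 ∈ B0 → same block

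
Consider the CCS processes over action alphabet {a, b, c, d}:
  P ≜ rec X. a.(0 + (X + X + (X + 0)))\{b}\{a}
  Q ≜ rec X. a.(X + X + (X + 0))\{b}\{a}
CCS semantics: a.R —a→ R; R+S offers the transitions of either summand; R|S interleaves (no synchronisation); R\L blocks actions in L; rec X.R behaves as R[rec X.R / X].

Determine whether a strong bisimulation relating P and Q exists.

LTS(P): 2 reachable states
  p0 = rec X. a.(0 + (X + X + (X + 0)))\{b}\{a} ⊢ —a→ p1
  p1 = (0 + ((rec X. a.(0 + (X + X + (X + 0)))\{b}\{a}) + (rec X. a.(0 + (X + X + (X + 0)))\{b}\{a}) + ((rec X. a.(0 + (X + X + (X + 0)))\{b}\{a}) + 0)))\{b}\{a} ⊢ ∅
LTS(Q): 2 reachable states
  q0 = rec X. a.(X + X + (X + 0))\{b}\{a} ⊢ —a→ q1
  q1 = ((rec X. a.(X + X + (X + 0))\{b}\{a}) + (rec X. a.(X + X + (X + 0))\{b}\{a}) + ((rec X. a.(X + X + (X + 0))\{b}\{a}) + 0))\{b}\{a} ⊢ ∅
Partition-refinement fixed point:
  B0 = {p0, q0}
  B1 = {p1, q1}
p0 ∈ B0, q0 ∈ B0 → same block

P ~ Q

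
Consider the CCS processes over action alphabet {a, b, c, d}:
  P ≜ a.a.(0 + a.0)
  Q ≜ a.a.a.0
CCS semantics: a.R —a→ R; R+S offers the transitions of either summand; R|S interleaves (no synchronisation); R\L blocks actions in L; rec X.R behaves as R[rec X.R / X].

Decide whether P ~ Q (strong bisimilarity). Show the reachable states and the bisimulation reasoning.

LTS(P): 4 reachable states
  u0 = a.a.(0 + a.0) has moves -a-> u1
  u1 = a.(0 + a.0) has moves -a-> u2
  u2 = 0 + a.0 has moves -a-> u3
  u3 = 0 has moves ∅
LTS(Q): 4 reachable states
  v0 = a.a.a.0 has moves -a-> v1
  v1 = a.a.0 has moves -a-> v2
  v2 = a.0 has moves -a-> v3
  v3 = 0 has moves ∅
Coarsest stable partition (strong bisimilarity classes):
  B0 = {u0, v0}
  B1 = {u1, v1}
  B2 = {u2, v2}
  B3 = {u3, v3}
u0 ∈ B0, v0 ∈ B0 → same block

P ~ Q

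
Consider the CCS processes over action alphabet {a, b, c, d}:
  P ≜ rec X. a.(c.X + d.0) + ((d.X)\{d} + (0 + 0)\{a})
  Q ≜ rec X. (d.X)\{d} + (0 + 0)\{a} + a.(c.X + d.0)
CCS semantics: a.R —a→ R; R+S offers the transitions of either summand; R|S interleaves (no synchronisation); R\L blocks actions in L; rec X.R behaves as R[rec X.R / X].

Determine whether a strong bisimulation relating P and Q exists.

YES

P's transition system — 3 states:
  s0 = rec X. a.(c.X + d.0) + ((d.X)\{d} + (0 + 0)\{a}) → --a--▸ s1
  s1 = c.(rec X. a.(c.X + d.0) + ((d.X)\{d} + (0 + 0)\{a})) + d.0 → --c--▸ s0, --d--▸ s2
  s2 = 0 → (no moves)
Q's transition system — 3 states:
  t0 = rec X. (d.X)\{d} + (0 + 0)\{a} + a.(c.X + d.0) → --a--▸ t1
  t1 = c.(rec X. (d.X)\{d} + (0 + 0)\{a} + a.(c.X + d.0)) + d.0 → --c--▸ t0, --d--▸ t2
  t2 = 0 → (no moves)
Partition-refinement fixed point:
  B0 = {s0, t0}
  B1 = {s1, t1}
  B2 = {s2, t2}
s0 ∈ B0, t0 ∈ B0 → same block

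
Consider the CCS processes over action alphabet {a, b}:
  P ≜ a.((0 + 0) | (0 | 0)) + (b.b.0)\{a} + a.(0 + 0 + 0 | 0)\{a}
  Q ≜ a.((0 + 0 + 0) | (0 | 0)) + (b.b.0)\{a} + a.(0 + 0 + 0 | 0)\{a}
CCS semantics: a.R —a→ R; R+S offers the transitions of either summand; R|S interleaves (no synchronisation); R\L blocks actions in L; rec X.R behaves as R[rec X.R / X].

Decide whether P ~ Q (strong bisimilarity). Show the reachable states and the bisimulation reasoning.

YES

P's transition system — 5 states:
  u0 = a.((0 + 0) | (0 | 0)) + (b.b.0)\{a} + a.(0 + 0 + 0 | 0)\{a} :: =a=> u1, =a=> u2, =b=> u3
  u1 = (0 + 0 + 0 | 0)\{a} :: stopped
  u2 = (0 + 0) | (0 | 0) :: stopped
  u3 = (b.0)\{a} :: =b=> u4
  u4 = 0\{a} :: stopped
Q's transition system — 5 states:
  v0 = a.((0 + 0 + 0) | (0 | 0)) + (b.b.0)\{a} + a.(0 + 0 + 0 | 0)\{a} :: =a=> v1, =a=> v2, =b=> v3
  v1 = (0 + 0 + 0 | 0)\{a} :: stopped
  v2 = (0 + 0 + 0) | (0 | 0) :: stopped
  v3 = (b.0)\{a} :: =b=> v4
  v4 = 0\{a} :: stopped
Partition-refinement fixed point:
  B0 = {u0, v0}
  B1 = {u1, u2, u4, v1, v2, v4}
  B2 = {u3, v3}
u0 ∈ B0, v0 ∈ B0 → same block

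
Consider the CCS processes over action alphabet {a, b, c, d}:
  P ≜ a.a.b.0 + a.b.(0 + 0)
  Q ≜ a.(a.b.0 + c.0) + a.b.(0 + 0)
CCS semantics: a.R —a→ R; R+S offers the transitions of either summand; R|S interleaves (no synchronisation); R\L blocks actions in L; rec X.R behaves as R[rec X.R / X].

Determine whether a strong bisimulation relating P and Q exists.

LTS(P): 6 reachable states
  p0 = a.a.b.0 + a.b.(0 + 0) → --a--▸ p1, --a--▸ p2
  p1 = a.b.0 → --a--▸ p3
  p2 = b.(0 + 0) → --b--▸ p4
  p3 = b.0 → --b--▸ p5
  p4 = 0 + 0 → ∅
  p5 = 0 → ∅
LTS(Q): 6 reachable states
  q0 = a.(a.b.0 + c.0) + a.b.(0 + 0) → --a--▸ q1, --a--▸ q2
  q1 = a.b.0 + c.0 → --a--▸ q3, --c--▸ q4
  q2 = b.(0 + 0) → --b--▸ q5
  q3 = b.0 → --b--▸ q4
  q4 = 0 → ∅
  q5 = 0 + 0 → ∅
Coarsest stable partition (strong bisimilarity classes):
  B0 = {p0}
  B1 = {p1}
  B2 = {p2, p3, q2, q3}
  B3 = {p4, p5, q4, q5}
  B4 = {q0}
  B5 = {q1}
p0 ∈ B0, q0 ∈ B4 → different blocks

P ≁ Q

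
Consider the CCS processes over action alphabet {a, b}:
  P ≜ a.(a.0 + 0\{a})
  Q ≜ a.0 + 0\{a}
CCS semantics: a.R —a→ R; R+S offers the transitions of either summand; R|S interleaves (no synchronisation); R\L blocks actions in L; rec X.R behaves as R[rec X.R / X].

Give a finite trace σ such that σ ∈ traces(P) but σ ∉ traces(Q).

aa

P's transition system — 3 states:
  p0 = a.(a.0 + 0\{a}) → =a=> p1
  p1 = a.0 + 0\{a} → =a=> p2
  p2 = 0 → deadlocked
Q's transition system — 2 states:
  q0 = a.0 + 0\{a} → =a=> q1
  q1 = 0 → deadlocked
Run σ = ⟨aa⟩ on P: start {p0}
  after a @ step 1: {p1}
  after a @ step 2: {p2}
  ✓ P
Run σ = ⟨aa⟩ on Q: start {q0}
  after a @ step 1: {q1}
  after a @ step 2: ∅ (Q stuck)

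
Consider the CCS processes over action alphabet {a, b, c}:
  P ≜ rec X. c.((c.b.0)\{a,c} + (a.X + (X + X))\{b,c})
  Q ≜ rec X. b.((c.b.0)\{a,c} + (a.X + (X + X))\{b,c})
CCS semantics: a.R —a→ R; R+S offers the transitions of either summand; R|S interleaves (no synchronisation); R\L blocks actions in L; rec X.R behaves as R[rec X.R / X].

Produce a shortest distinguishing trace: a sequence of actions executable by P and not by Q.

c

Reachable graph of P (3 states):
  p0 = rec X. c.((c.b.0)\{a,c} + (a.X + (X + X))\{b,c}) :: -c-> p1
  p1 = (c.b.0)\{a,c} + (a.(rec X. c.((c.b.0)\{a,c} + (a.X + (X + X))\{b,c})) + ((rec X. c.((c.b.0)\{a,c} + (a.X + (X + X))\{b,c})) + (rec X. c.((c.b.0)\{a,c} + (a.X + (X + X))\{b,c}))))\{b,c} :: -a-> p2
  p2 = (rec X. c.((c.b.0)\{a,c} + (a.X + (X + X))\{b,c}))\{b,c} :: ∅
Reachable graph of Q (3 states):
  q0 = rec X. b.((c.b.0)\{a,c} + (a.X + (X + X))\{b,c}) :: -b-> q1
  q1 = (c.b.0)\{a,c} + (a.(rec X. b.((c.b.0)\{a,c} + (a.X + (X + X))\{b,c})) + ((rec X. b.((c.b.0)\{a,c} + (a.X + (X + X))\{b,c})) + (rec X. b.((c.b.0)\{a,c} + (a.X + (X + X))\{b,c}))))\{b,c} :: -a-> q2
  q2 = (rec X. b.((c.b.0)\{a,c} + (a.X + (X + X))\{b,c}))\{b,c} :: ∅
Trace ⟨c⟩ through P, begin at {p0}:
  step 1 (c): {p1}
  — P admits the full trace.
Trace ⟨c⟩ through Q, begin at {q0}:
  step 1 (c): ∅ (Q stuck)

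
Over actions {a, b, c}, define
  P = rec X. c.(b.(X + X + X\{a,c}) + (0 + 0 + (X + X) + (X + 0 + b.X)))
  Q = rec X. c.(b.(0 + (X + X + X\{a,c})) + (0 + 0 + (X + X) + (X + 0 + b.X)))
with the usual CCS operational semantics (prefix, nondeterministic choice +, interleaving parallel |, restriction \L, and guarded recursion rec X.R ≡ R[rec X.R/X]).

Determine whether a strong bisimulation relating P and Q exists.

YES

LTS(P): 3 reachable states
  s0 = rec X. c.(b.(X + X + X\{a,c}) + (0 + 0 + (X + X) + (X + 0 + b.X))) :: -c-> s1
  s1 = b.((rec X. c.(b.(X + X + X\{a,c}) + (0 + 0 + (X + X) + (X + 0 + b.X)))) + (rec X. c.(b.(X + X + X\{a,c}) + (0 + 0 + (X + X) + (X + 0 + b.X)))) + (rec X. c.(b.(X + X + X\{a,c}) + (0 + 0 + (X + X) + (X + 0 + b.X))))\{a,c}) + (0 + 0 + ((rec X. c.(b.(X + X + X\{a,c}) + (0 + 0 + (X + X) + (X + 0 + b.X)))) + (rec X. c.(b.(X + X + X\{a,c}) + (0 + 0 + (X + X) + (X + 0 + b.X))))) + ((rec X. c.(b.(X + X + X\{a,c}) + (0 + 0 + (X + X) + (X + 0 + b.X)))) + 0 + b.(rec X. c.(b.(X + X + X\{a,c}) + (0 + 0 + (X + X) + (X + 0 + b.X)))))) :: -b-> s0, -b-> s2, -c-> s1
  s2 = (rec X. c.(b.(X + X + X\{a,c}) + (0 + 0 + (X + X) + (X + 0 + b.X)))) + (rec X. c.(b.(X + X + X\{a,c}) + (0 + 0 + (X + X) + (X + 0 + b.X)))) + (rec X. c.(b.(X + X + X\{a,c}) + (0 + 0 + (X + X) + (X + 0 + b.X))))\{a,c} :: -c-> s1
LTS(Q): 3 reachable states
  t0 = rec X. c.(b.(0 + (X + X + X\{a,c})) + (0 + 0 + (X + X) + (X + 0 + b.X))) :: -c-> t1
  t1 = b.(0 + ((rec X. c.(b.(0 + (X + X + X\{a,c})) + (0 + 0 + (X + X) + (X + 0 + b.X)))) + (rec X. c.(b.(0 + (X + X + X\{a,c})) + (0 + 0 + (X + X) + (X + 0 + b.X)))) + (rec X. c.(b.(0 + (X + X + X\{a,c})) + (0 + 0 + (X + X) + (X + 0 + b.X))))\{a,c})) + (0 + 0 + ((rec X. c.(b.(0 + (X + X + X\{a,c})) + (0 + 0 + (X + X) + (X + 0 + b.X)))) + (rec X. c.(b.(0 + (X + X + X\{a,c})) + (0 + 0 + (X + X) + (X + 0 + b.X))))) + ((rec X. c.(b.(0 + (X + X + X\{a,c})) + (0 + 0 + (X + X) + (X + 0 + b.X)))) + 0 + b.(rec X. c.(b.(0 + (X + X + X\{a,c})) + (0 + 0 + (X + X) + (X + 0 + b.X)))))) :: -b-> t0, -b-> t2, -c-> t1
  t2 = 0 + ((rec X. c.(b.(0 + (X + X + X\{a,c})) + (0 + 0 + (X + X) + (X + 0 + b.X)))) + (rec X. c.(b.(0 + (X + X + X\{a,c})) + (0 + 0 + (X + X) + (X + 0 + b.X)))) + (rec X. c.(b.(0 + (X + X + X\{a,c})) + (0 + 0 + (X + X) + (X + 0 + b.X))))\{a,c}) :: -c-> t1
Coarsest stable partition (strong bisimilarity classes):
  B0 = {s0, s2, t0, t2}
  B1 = {s1, t1}
s0 ∈ B0, t0 ∈ B0 → same block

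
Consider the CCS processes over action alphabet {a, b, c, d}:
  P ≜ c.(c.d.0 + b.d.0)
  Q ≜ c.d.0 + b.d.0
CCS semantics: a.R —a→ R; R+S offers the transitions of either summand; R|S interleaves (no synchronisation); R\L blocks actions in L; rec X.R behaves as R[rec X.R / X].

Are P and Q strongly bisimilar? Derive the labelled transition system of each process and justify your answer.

not bisimilar

Reachable graph of P (4 states):
  m0 = c.(c.d.0 + b.d.0) → =c=> m1
  m1 = c.d.0 + b.d.0 → =b=> m2, =c=> m2
  m2 = d.0 → =d=> m3
  m3 = 0 → ·
Reachable graph of Q (3 states):
  n0 = c.d.0 + b.d.0 → =b=> n1, =c=> n1
  n1 = d.0 → =d=> n2
  n2 = 0 → ·
Bisimilarity quotient blocks:
  B0 = {m0}
  B1 = {m1, n0}
  B2 = {m2, n1}
  B3 = {m3, n2}
m0 ∈ B0, n0 ∈ B1 → different blocks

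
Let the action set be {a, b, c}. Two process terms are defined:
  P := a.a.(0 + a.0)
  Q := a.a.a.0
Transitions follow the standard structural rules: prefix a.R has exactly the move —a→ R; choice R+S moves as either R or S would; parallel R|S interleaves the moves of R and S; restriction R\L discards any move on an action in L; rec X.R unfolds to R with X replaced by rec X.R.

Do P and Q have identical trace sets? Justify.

trace-equivalent

LTS(P): 4 reachable states
  p0 = a.a.(0 + a.0) :: =a=> p1
  p1 = a.(0 + a.0) :: =a=> p2
  p2 = 0 + a.0 :: =a=> p3
  p3 = 0 :: ∅
LTS(Q): 4 reachable states
  q0 = a.a.a.0 :: =a=> q1
  q1 = a.a.0 :: =a=> q2
  q2 = a.0 :: =a=> q3
  q3 = 0 :: ∅
Coarsest stable partition (strong bisimilarity classes):
  B0 = {p0, q0}
  B1 = {p1, q1}
  B2 = {p2, q2}
  B3 = {p3, q3}
p0 ∈ B0, q0 ∈ B0 → same block
Bisimilar ⇒ trace-equivalent.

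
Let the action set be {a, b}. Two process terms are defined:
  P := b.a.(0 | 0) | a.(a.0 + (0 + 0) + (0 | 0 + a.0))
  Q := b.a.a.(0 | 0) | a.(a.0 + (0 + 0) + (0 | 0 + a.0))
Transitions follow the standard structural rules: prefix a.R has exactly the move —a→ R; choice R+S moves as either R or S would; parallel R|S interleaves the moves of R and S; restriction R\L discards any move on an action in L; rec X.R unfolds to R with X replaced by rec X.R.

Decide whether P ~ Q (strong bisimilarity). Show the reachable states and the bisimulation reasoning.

Reachable graph of P (9 states):
  s0 = b.a.(0 | 0) | a.(a.0 + (0 + 0) + (0 | 0 + a.0)) :: --a--▸ s1, --b--▸ s2
  s1 = b.a.(0 | 0) | (a.0 + (0 + 0) + (0 | 0 + a.0)) :: --a--▸ s3, --b--▸ s4
  s2 = a.(0 | 0) | a.(a.0 + (0 + 0) + (0 | 0 + a.0)) :: --a--▸ s4, --a--▸ s5
  s3 = b.a.(0 | 0) | 0 :: --b--▸ s6
  s4 = a.(0 | 0) | (a.0 + (0 + 0) + (0 | 0 + a.0)) :: --a--▸ s6, --a--▸ s7
  s5 = 0 | 0 | a.(a.0 + (0 + 0) + (0 | 0 + a.0)) :: --a--▸ s7
  s6 = a.(0 | 0) | 0 :: --a--▸ s8
  s7 = 0 | 0 | (a.0 + (0 + 0) + (0 | 0 + a.0)) :: --a--▸ s8
  s8 = 0 | 0 | 0 :: ·
Reachable graph of Q (12 states):
  t0 = b.a.a.(0 | 0) | a.(a.0 + (0 + 0) + (0 | 0 + a.0)) :: --a--▸ t1, --b--▸ t2
  t1 = b.a.a.(0 | 0) | (a.0 + (0 + 0) + (0 | 0 + a.0)) :: --a--▸ t3, --b--▸ t4
  t2 = a.a.(0 | 0) | a.(a.0 + (0 + 0) + (0 | 0 + a.0)) :: --a--▸ t4, --a--▸ t5
  t3 = b.a.a.(0 | 0) | 0 :: --b--▸ t6
  t4 = a.a.(0 | 0) | (a.0 + (0 + 0) + (0 | 0 + a.0)) :: --a--▸ t6, --a--▸ t7
  t5 = a.(0 | 0) | a.(a.0 + (0 + 0) + (0 | 0 + a.0)) :: --a--▸ t7, --a--▸ t8
  t6 = a.a.(0 | 0) | 0 :: --a--▸ t9
  t7 = a.(0 | 0) | (a.0 + (0 + 0) + (0 | 0 + a.0)) :: --a--▸ t10, --a--▸ t9
  t8 = 0 | 0 | a.(a.0 + (0 + 0) + (0 | 0 + a.0)) :: --a--▸ t10
  t9 = a.(0 | 0) | 0 :: --a--▸ t11
  t10 = 0 | 0 | (a.0 + (0 + 0) + (0 | 0 + a.0)) :: --a--▸ t11
  t11 = 0 | 0 | 0 :: ·
Bisimilarity quotient blocks:
  B0 = {s0}
  B1 = {s2, t4, t5}
  B2 = {s4, s5, t6, t7, t8}
  B3 = {s6, s7, t10, t9}
  B4 = {s8, t11}
  B5 = {s1}
  B6 = {s3}
  B7 = {t0}
  B8 = {t2}
  B9 = {t1}
  B10 = {t3}
s0 ∈ B0, t0 ∈ B7 → different blocks

not bisimilar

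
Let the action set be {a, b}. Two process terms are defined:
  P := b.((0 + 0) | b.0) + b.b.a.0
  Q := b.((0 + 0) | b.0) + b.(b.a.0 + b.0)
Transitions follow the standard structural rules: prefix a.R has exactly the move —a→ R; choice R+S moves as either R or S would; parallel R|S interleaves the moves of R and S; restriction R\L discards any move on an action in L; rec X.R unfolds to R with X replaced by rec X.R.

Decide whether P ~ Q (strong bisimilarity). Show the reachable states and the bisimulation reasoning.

LTS(P): 6 reachable states
  m0 = b.((0 + 0) | b.0) + b.b.a.0 ⊢ ··b··> m1, ··b··> m2
  m1 = (0 + 0) | b.0 ⊢ ··b··> m3
  m2 = b.a.0 ⊢ ··b··> m4
  m3 = (0 + 0) | 0 ⊢ stopped
  m4 = a.0 ⊢ ··a··> m5
  m5 = 0 ⊢ stopped
LTS(Q): 6 reachable states
  n0 = b.((0 + 0) | b.0) + b.(b.a.0 + b.0) ⊢ ··b··> n1, ··b··> n2
  n1 = (0 + 0) | b.0 ⊢ ··b··> n3
  n2 = b.a.0 + b.0 ⊢ ··b··> n4, ··b··> n5
  n3 = (0 + 0) | 0 ⊢ stopped
  n4 = 0 ⊢ stopped
  n5 = a.0 ⊢ ··a··> n4
Coarsest stable partition (strong bisimilarity classes):
  B0 = {m0}
  B1 = {m2}
  B2 = {m4, n5}
  B3 = {m3, m5, n3, n4}
  B4 = {m1, n1}
  B5 = {n0}
  B6 = {n2}
m0 ∈ B0, n0 ∈ B5 → different blocks

NO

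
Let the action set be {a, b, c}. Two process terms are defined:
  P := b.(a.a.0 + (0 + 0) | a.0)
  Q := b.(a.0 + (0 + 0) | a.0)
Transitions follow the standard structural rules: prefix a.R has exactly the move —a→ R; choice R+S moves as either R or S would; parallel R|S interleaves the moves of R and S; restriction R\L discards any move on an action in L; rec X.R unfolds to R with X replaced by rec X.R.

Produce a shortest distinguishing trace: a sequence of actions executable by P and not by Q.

Reachable graph of P (5 states):
  p0 = b.(a.a.0 + (0 + 0) | a.0) :: --b--▸ p1
  p1 = a.a.0 + (0 + 0) | a.0 :: --a--▸ p2, --a--▸ p3
  p2 = (0 + 0) | 0 :: ·
  p3 = a.0 :: --a--▸ p4
  p4 = 0 :: ·
Reachable graph of Q (4 states):
  q0 = b.(a.0 + (0 + 0) | a.0) :: --b--▸ q1
  q1 = a.0 + (0 + 0) | a.0 :: --a--▸ q2, --a--▸ q3
  q2 = (0 + 0) | 0 :: ·
  q3 = 0 :: ·
Executing baa from P (initial set {p0}):
  step 1 (b): {p1}
  step 2 (a): {p2, p3}
  step 3 (a): {p4}
  ✓ P
Executing baa from Q (initial set {q0}):
  step 1 (b): {q1}
  step 2 (a): {q2, q3}
  step 3 (a): ∅ (Q stuck)

baa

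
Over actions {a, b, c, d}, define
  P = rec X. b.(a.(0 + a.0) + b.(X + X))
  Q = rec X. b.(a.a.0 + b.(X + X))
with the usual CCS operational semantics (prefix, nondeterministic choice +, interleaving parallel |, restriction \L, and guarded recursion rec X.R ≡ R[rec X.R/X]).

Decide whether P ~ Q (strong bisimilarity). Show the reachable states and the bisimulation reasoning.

P's transition system — 5 states:
  p0 = rec X. b.(a.(0 + a.0) + b.(X + X)) ⊢ —b→ p1
  p1 = a.(0 + a.0) + b.((rec X. b.(a.(0 + a.0) + b.(X + X))) + (rec X. b.(a.(0 + a.0) + b.(X + X)))) ⊢ —a→ p2, —b→ p3
  p2 = 0 + a.0 ⊢ —a→ p4
  p3 = (rec X. b.(a.(0 + a.0) + b.(X + X))) + (rec X. b.(a.(0 + a.0) + b.(X + X))) ⊢ —b→ p1
  p4 = 0 ⊢ ·
Q's transition system — 5 states:
  q0 = rec X. b.(a.a.0 + b.(X + X)) ⊢ —b→ q1
  q1 = a.a.0 + b.((rec X. b.(a.a.0 + b.(X + X))) + (rec X. b.(a.a.0 + b.(X + X)))) ⊢ —a→ q2, —b→ q3
  q2 = a.0 ⊢ —a→ q4
  q3 = (rec X. b.(a.a.0 + b.(X + X))) + (rec X. b.(a.a.0 + b.(X + X))) ⊢ —b→ q1
  q4 = 0 ⊢ ·
Bisimilarity quotient blocks:
  B0 = {p0, p3, q0, q3}
  B1 = {p1, q1}
  B2 = {p2, q2}
  B3 = {p4, q4}
p0 ∈ B0, q0 ∈ B0 → same block

YES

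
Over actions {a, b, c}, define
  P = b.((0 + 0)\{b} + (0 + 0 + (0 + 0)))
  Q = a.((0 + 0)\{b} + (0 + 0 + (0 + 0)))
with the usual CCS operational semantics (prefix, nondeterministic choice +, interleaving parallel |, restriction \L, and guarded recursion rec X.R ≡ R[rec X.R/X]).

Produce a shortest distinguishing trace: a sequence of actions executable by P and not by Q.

b

P's transition system — 2 states:
  p0 = b.((0 + 0)\{b} + (0 + 0 + (0 + 0))) has moves =b=> p1
  p1 = (0 + 0)\{b} + (0 + 0 + (0 + 0)) has moves ·
Q's transition system — 2 states:
  q0 = a.((0 + 0)\{b} + (0 + 0 + (0 + 0))) has moves =a=> q1
  q1 = (0 + 0)\{b} + (0 + 0 + (0 + 0)) has moves ·
Run σ = ⟨b⟩ on P: start {p0}
  step 1 (b): {p1}
  P completes σ.
Run σ = ⟨b⟩ on Q: start {q0}
  step 1 (b): no successor for Q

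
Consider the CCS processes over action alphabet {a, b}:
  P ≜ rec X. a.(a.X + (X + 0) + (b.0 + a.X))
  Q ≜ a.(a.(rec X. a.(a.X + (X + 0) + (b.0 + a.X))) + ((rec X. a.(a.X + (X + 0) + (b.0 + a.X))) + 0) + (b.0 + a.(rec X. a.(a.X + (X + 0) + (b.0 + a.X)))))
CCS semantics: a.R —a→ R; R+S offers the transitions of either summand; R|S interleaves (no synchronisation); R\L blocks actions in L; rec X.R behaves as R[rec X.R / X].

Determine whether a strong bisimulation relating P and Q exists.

LTS(P): 3 reachable states
  u0 = rec X. a.(a.X + (X + 0) + (b.0 + a.X)) has moves --a--▸ u1
  u1 = a.(rec X. a.(a.X + (X + 0) + (b.0 + a.X))) + ((rec X. a.(a.X + (X + 0) + (b.0 + a.X))) + 0) + (b.0 + a.(rec X. a.(a.X + (X + 0) + (b.0 + a.X)))) has moves --a--▸ u0, --a--▸ u1, --b--▸ u2
  u2 = 0 has moves deadlocked
LTS(Q): 4 reachable states
  v0 = a.(a.(rec X. a.(a.X + (X + 0) + (b.0 + a.X))) + ((rec X. a.(a.X + (X + 0) + (b.0 + a.X))) + 0) + (b.0 + a.(rec X. a.(a.X + (X + 0) + (b.0 + a.X))))) has moves --a--▸ v1
  v1 = a.(rec X. a.(a.X + (X + 0) + (b.0 + a.X))) + ((rec X. a.(a.X + (X + 0) + (b.0 + a.X))) + 0) + (b.0 + a.(rec X. a.(a.X + (X + 0) + (b.0 + a.X)))) has moves --a--▸ v1, --a--▸ v2, --b--▸ v3
  v2 = rec X. a.(a.X + (X + 0) + (b.0 + a.X)) has moves --a--▸ v1
  v3 = 0 has moves deadlocked
Bisimilarity quotient blocks:
  B0 = {u0, v0, v2}
  B1 = {u1, v1}
  B2 = {u2, v3}
u0 ∈ B0, v0 ∈ B0 → same block

bisimilar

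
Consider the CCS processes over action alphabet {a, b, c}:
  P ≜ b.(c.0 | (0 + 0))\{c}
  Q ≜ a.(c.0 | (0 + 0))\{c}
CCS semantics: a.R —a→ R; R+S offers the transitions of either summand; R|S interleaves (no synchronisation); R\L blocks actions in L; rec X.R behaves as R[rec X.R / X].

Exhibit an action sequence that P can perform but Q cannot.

b

P's transition system — 2 states:
  s0 = b.(c.0 | (0 + 0))\{c} → =b=> s1
  s1 = (c.0 | (0 + 0))\{c} → ·
Q's transition system — 2 states:
  t0 = a.(c.0 | (0 + 0))\{c} → =a=> t1
  t1 = (c.0 | (0 + 0))\{c} → ·
Trace ⟨b⟩ through P, begin at {s0}:
  after b @ step 1: {s1}
  — P admits the full trace.
Trace ⟨b⟩ through Q, begin at {t0}:
  after b @ step 1: ∅ (Q stuck)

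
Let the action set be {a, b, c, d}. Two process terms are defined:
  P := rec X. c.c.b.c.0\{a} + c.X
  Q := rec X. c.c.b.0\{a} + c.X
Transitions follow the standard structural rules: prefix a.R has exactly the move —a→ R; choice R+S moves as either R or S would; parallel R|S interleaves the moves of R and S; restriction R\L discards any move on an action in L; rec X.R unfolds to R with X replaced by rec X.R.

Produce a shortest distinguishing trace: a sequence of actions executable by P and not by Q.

ccbc

LTS(P): 5 reachable states
  m0 = rec X. c.c.b.c.0\{a} + c.X → -c-> m0, -c-> m1
  m1 = c.b.c.0\{a} → -c-> m2
  m2 = b.c.0\{a} → -b-> m3
  m3 = c.0\{a} → -c-> m4
  m4 = 0\{a} → ∅
LTS(Q): 4 reachable states
  n0 = rec X. c.c.b.0\{a} + c.X → -c-> n0, -c-> n1
  n1 = c.b.0\{a} → -c-> n2
  n2 = b.0\{a} → -b-> n3
  n3 = 0\{a} → ∅
Executing ccbc from P (initial set {m0}):
  step 1 (c): {m0, m1}
  step 2 (c): {m0, m1, m2}
  step 3 (b): {m3}
  step 4 (c): {m4}
  P completes σ.
Executing ccbc from Q (initial set {n0}):
  step 1 (c): {n0, n1}
  step 2 (c): {n0, n1, n2}
  step 3 (b): {n3}
  step 4 (c): ∅ (Q stuck)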